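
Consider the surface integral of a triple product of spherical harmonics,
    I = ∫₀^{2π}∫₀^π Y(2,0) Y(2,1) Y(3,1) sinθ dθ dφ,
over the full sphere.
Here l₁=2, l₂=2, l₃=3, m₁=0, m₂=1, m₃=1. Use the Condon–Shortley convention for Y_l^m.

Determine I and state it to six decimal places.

Σmᵢ = 2 ≠ 0, so the φ-integral vanishes; I = 0

0.000000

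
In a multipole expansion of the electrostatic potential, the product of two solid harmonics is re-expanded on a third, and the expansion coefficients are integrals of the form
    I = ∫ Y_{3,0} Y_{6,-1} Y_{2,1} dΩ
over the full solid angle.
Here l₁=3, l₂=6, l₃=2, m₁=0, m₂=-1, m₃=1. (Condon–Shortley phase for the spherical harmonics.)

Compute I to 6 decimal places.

0.000000

l₃=2 ∉ [3,9] — triangle fails ⇒ I = 0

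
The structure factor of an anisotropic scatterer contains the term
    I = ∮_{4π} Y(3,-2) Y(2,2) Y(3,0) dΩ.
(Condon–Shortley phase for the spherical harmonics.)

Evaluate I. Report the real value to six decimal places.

-0.188063

m-sum 0 ✓  L=8 even ✓  1≤3≤5 ✓
Π(2lᵢ+1) = 7×5×7 = 245
triangle coeff Δ(3,2,3) = 1/3780
Σ_t [0,2]: t=0:+1/24 t=1:−1/4 t=2:+1/24 = -1/6
(3j)²=4/105 [(3 2 3; 0 0 0)], sign=+1
Σ_t [2,2]: t=2:+1/24 = 1/24
(3j)²=1/21 [(3 2 3; -2 2 0)], sign=-1
⇒ 4πI² = 4/9
I = (-1)√(4/9/(4π)) = -0.18806319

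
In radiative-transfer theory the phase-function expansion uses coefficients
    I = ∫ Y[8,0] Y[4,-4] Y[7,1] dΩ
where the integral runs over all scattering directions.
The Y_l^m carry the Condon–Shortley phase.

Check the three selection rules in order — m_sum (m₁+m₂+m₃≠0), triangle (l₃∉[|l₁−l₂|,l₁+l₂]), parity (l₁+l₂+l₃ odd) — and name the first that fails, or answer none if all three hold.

m₁+m₂+m₃ = 0 − 4 + 1 = -3  ✗
triangle: |8−4|=4 ≤ l₃=7 ≤ 8+4=12
parity: l₁+l₂+l₃ = 19 is odd

m_sum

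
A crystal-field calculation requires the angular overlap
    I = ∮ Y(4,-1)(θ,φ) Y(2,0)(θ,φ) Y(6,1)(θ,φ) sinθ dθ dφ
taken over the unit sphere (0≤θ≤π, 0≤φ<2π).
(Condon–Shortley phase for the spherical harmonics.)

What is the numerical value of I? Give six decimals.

-0.230476

Rules hold: Σm=0, L=12 even, 2≤6≤6.
N = 9·5·13 = 585
Δ = 0!·8!·4!/13! = 1/6435
Racah Σ t=0..0: t=0:+1/2304 = 1/2304
⇒ 3j(4 2 6; 0 0 0)² = 5/143, sgn +1
Racah Σ t=0..0: t=0:+1/2880 = 1/2880
⇒ 3j(4 2 6; -1 0 1)² = 14/429, sgn -1
4πI² = N·(3j₀)²·(3jₘ)² = 1050/1573
I = -1·√(0.667514/4π) = -0.23047581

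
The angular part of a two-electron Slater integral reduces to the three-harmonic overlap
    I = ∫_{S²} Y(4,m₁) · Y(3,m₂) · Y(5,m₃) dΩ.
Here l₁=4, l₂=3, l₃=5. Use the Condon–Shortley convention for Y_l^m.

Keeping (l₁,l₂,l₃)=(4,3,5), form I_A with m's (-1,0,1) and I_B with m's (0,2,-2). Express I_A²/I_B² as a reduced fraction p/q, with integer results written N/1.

Shared (l₁,l₂,l₃)=(4,3,5): N and (l;000)² cancel in I_A²/I_B².
A: Δ = 2!·6!·4!/13! = 1/180180; Racah Σ t=0..2: t=0:+1/1440 t=1:−1/192 t=2:+1/432 = -19/8640; ⇒ 3j(4 3 5; -1 0 1)² = 361/30030, sgn -1
B: Δ = 2!·6!·4!/13! = 1/180180; Racah Σ t=1..2: t=1:−1/864 t=2:+1/576 = 1/1728; ⇒ 3j(4 3 5; 0 2 -2)² = 5/1287, sgn -1
I_A²/I_B² = (361/30030)/(5/1287) = 1083/350

1083/350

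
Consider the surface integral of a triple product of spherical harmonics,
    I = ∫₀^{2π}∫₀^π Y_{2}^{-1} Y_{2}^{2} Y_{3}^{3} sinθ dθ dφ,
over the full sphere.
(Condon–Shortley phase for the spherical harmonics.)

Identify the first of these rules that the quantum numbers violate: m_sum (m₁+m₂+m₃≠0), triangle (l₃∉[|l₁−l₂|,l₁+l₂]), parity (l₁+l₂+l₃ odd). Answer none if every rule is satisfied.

m_sum

azimuthal sum: -1 + 2 + 3 = 4  ✗
0 ≤ 3 ≤ 4 (triangle on l)
L = 2 + 2 + 3 = 7 (odd)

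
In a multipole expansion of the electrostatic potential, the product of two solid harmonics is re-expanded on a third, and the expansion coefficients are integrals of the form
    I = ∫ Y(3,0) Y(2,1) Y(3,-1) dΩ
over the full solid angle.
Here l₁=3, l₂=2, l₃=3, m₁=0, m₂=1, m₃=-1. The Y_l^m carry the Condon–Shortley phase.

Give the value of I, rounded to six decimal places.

Checks pass: Σm=0; 8 even; l₃=3∈[1,5].
(2·3+1)(2·2+1)(2·3+1) = 245
Δ: 2! 4! 2! / 9! → 1/3780
sum: t=0:+1/24 t=1:−1/4 t=2:+1/24 = -1/6
3j²(3 2 3; 0 0 0) = Δ·Π!·Σ² = 4/105  (sign +1)
sum: t=1:−1/8 t=2:+1/12 = -1/24
3j²(3 2 3; 0 1 -1) = Δ·Π!·Σ² = 1/210  (sign -1)
combine: 4πI² = 245·4/105·1/210 = 2/45
take √, sign -1: I = -0.05947080

-0.059471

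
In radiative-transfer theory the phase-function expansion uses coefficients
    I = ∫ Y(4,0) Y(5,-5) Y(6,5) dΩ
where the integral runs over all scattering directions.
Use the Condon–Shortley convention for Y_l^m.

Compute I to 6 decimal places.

L=15 odd ⇒ parity kills the (l;000) factor ⇒ I = 0

0.000000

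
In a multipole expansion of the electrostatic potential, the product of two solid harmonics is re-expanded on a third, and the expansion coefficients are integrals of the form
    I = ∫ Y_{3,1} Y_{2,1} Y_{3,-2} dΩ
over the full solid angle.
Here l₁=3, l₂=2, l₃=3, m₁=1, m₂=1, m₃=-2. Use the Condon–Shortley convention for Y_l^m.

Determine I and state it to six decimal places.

0.162868

Checks pass: Σm=0; 8 even; l₃=3∈[1,5].
(2·3+1)(2·2+1)(2·3+1) = 245
Δ: 2! 4! 2! / 9! → 1/3780
sum: t=0:+1/24 t=1:−1/4 t=2:+1/24 = -1/6
3j²(3 2 3; 0 0 0) = Δ·Π!·Σ² = 4/105  (sign +1)
sum: t=1:−1/12 t=2:+1/48 = -1/16
3j²(3 2 3; 1 1 -2) = Δ·Π!·Σ² = 1/28  (sign +1)
combine: 4πI² = 245·4/105·1/28 = 1/3
take √, sign +1: I = 0.16286750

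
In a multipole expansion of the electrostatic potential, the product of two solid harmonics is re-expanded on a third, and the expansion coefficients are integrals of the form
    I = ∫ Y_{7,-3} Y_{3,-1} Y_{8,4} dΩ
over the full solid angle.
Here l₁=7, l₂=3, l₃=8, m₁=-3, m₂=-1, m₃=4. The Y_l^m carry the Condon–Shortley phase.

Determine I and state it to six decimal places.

0.148738

m-sum 0 ✓  L=18 even ✓  4≤8≤10 ✓
Π(2lᵢ+1) = 15×7×17 = 1785
triangle coeff Δ(7,3,8) = 1/5290740
Σ_t [0,2]: t=0:+1/7257600 t=1:−1/2073600 t=2:+1/7257600 = -1/4838400
(3j)²=252/20995 [(7 3 8; 0 0 0)], sign=-1
Σ_t [0,2]: t=0:+1/58060800 t=1:−1/13063680 t=2:+1/46448640 = -79/2090188800
(3j)²=68651/5290740 [(7 3 8; -3 -1 4)], sign=-1
⇒ 4πI² = 1441671/5185765
I = (+1)√(1441671/5185765/(4π)) = 0.14873793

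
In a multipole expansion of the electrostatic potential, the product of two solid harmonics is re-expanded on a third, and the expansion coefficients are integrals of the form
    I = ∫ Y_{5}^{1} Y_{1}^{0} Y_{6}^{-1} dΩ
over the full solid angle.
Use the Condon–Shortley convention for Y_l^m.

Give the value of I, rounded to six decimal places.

Rules hold: Σm=0, L=12 even, 4≤6≤6.
N = 11·3·13 = 429
Δ = 0!·10!·2!/13! = 1/858
Racah Σ t=0..0: t=0:+1/14400 = 1/14400
⇒ 3j(5 1 6; 0 0 0)² = 6/143, sgn +1
Racah Σ t=0..0: t=0:+1/17280 = 1/17280
⇒ 3j(5 1 6; 1 0 -1)² = 35/858, sgn -1
4πI² = N·(3j₀)²·(3jₘ)² = 105/143
I = -1·√(0.734266/4π) = -0.24172507

-0.241725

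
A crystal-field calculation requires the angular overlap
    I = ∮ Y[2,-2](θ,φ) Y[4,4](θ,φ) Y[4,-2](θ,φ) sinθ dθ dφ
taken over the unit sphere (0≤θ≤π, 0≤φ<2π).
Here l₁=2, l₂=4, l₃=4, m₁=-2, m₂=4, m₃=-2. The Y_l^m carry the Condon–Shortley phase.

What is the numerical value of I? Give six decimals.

m-sum 0 ✓  L=10 even ✓  2≤4≤6 ✓
Π(2lᵢ+1) = 5×9×9 = 405
triangle coeff Δ(2,4,4) = 1/13860
Σ_t [0,2]: t=0:+1/192 t=1:−1/36 t=2:+1/192 = -5/288
(3j)²=20/693 [(2 4 4; 0 0 0)], sign=-1
Σ_t [2,2]: t=2:+1/2880 = 1/2880
(3j)²=2/165 [(2 4 4; -2 4 -2)], sign=+1
⇒ 4πI² = 120/847
I = (-1)√(120/847/(4π)) = -0.10618031

-0.106180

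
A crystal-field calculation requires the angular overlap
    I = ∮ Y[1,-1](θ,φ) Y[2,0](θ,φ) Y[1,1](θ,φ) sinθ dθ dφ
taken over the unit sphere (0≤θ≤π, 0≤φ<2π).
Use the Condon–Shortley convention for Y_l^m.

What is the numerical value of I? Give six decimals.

0.126157

Checks pass: Σm=0; 4 even; l₃=1∈[1,3].
(2·1+1)(2·2+1)(2·1+1) = 45
Δ: 2! 0! 2! / 5! → 1/30
sum: t=1:−1/1 = -1/1
3j²(1 2 1; 0 0 0) = Δ·Π!·Σ² = 2/15  (sign +1)
sum: t=2:+1/4 = 1/4
3j²(1 2 1; -1 0 1) = Δ·Π!·Σ² = 1/30  (sign +1)
combine: 4πI² = 45·2/15·1/30 = 1/5
take √, sign +1: I = 0.12615663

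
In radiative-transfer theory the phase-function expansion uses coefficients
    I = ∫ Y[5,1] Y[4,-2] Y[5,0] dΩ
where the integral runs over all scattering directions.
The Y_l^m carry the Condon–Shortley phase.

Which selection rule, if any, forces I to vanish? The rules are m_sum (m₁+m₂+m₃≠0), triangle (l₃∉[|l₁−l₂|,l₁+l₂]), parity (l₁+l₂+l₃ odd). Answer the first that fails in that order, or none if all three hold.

m_sum

Σmᵢ = -1  ✗
l₃∈[|l₁−l₂|,l₁+l₂]=[1,9], have l₃=5
Σlᵢ = 14 ⇒ even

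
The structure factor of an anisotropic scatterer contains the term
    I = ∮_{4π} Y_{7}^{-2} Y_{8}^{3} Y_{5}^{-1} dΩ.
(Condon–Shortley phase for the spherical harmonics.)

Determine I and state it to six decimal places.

Checks pass: Σm=0; 20 even; l₃=5∈[1,15].
(2·7+1)(2·8+1)(2·5+1) = 2805
Δ: 10! 4! 6! / 21! → 1/814773960
sum: t=3:−1/87091200 t=4:+1/4976640 t=5:−1/2073600 t=6:+1/4976640 t=7:−1/87091200 = -1/9676800
3j²(7 8 5; 0 0 0) = Δ·Π!·Σ² = 360/46189  (sign +1)
sum: t=5:−1/248832000 t=6:+1/12441600 t=7:−1/5806080 t=8:+1/17418240 t=9:−1/418037760 = -61/1492992000
3j²(7 8 5; -2 3 -1) = Δ·Π!·Σ² = 3721/503880  (sign -1)
combine: 4πI² = 2805·360/46189·3721/503880 = 167445/1037153
take √, sign -1: I = -0.11334693

-0.113347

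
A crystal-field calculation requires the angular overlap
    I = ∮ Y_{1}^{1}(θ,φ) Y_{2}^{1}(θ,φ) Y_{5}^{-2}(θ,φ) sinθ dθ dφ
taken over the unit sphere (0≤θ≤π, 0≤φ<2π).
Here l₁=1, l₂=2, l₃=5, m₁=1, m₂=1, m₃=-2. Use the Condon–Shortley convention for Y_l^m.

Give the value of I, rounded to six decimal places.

0.000000

|1−2|≤5≤1+2 violated ⇒ I = 0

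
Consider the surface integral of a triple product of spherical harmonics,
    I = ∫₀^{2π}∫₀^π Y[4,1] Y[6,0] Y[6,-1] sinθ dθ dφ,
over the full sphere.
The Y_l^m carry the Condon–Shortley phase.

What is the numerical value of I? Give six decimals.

-0.043721

Checks pass: Σm=0; 16 even; l₃=6∈[2,10].
(2·4+1)(2·6+1)(2·6+1) = 1521
Δ: 4! 4! 8! / 17! → 1/15315300
sum: t=0:+1/829440 t=1:−1/25920 t=2:+1/9216 t=3:−1/25920 t=4:+1/829440 = 7/207360
3j²(4 6 6; 0 0 0) = Δ·Π!·Σ² = 28/2431  (sign +1)
sum: t=0:+1/207360 t=1:−1/17280 t=2:+1/13824 t=3:−1/103680 = 1/103680
3j²(4 6 6; 1 0 -1) = Δ·Π!·Σ² = 10/7293  (sign -1)
combine: 4πI² = 1521·28/2431·10/7293 = 840/34969
take √, sign -1: I = -0.04372130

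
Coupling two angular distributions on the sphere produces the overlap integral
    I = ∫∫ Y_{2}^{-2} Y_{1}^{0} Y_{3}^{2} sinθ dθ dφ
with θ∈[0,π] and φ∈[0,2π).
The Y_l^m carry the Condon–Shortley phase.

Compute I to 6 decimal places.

0.184674

Checks pass: Σm=0; 6 even; l₃=3∈[1,3].
(2·2+1)(2·1+1)(2·3+1) = 105
Δ: 0! 4! 2! / 7! → 1/105
sum: t=0:+1/4 = 1/4
3j²(2 1 3; 0 0 0) = Δ·Π!·Σ² = 3/35  (sign -1)
sum: t=0:+1/24 = 1/24
3j²(2 1 3; -2 0 2) = Δ·Π!·Σ² = 1/21  (sign -1)
combine: 4πI² = 105·3/35·1/21 = 3/7
take √, sign +1: I = 0.18467439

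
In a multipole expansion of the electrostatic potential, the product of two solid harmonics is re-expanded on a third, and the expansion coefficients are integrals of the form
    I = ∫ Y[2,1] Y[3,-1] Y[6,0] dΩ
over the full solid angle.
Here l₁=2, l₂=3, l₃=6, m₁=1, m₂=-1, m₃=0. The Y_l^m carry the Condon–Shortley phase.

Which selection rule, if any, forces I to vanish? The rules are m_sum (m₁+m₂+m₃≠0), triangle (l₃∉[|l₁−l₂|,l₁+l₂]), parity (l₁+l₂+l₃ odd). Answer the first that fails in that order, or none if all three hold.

Σmᵢ = 0  ✓
l₃∈[|l₁−l₂|,l₁+l₂]=[1,5], have l₃=6  ✗
Σlᵢ = 11 ⇒ odd

triangle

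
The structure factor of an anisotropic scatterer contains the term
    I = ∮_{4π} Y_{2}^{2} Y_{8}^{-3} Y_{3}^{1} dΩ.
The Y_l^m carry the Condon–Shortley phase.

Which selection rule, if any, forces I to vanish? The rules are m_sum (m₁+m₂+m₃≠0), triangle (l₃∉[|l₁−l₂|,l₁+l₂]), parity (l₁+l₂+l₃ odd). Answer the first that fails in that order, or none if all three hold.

triangle

azimuthal sum: 2 − 3 + 1 = 0  ✓
6 ≤ 3 ≤ 10 (triangle on l)  ✗
L = 2 + 8 + 3 = 13 (odd)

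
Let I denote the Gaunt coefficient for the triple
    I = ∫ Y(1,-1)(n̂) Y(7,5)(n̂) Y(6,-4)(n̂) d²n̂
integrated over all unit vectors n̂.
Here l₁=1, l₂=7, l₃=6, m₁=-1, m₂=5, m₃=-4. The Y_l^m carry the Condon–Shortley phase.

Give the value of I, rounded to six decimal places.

-0.284256

Checks pass: Σm=0; 14 even; l₃=6∈[6,8].
(2·1+1)(2·7+1)(2·6+1) = 585
Δ: 2! 0! 12! / 15! → 1/1365
sum: t=1:−1/518400 = -1/518400
3j²(1 7 6; 0 0 0) = Δ·Π!·Σ² = 7/195  (sign -1)
sum: t=2:+1/14515200 = 1/14515200
3j²(1 7 6; -1 5 -4) = Δ·Π!·Σ² = 22/455  (sign +1)
combine: 4πI² = 585·7/195·22/455 = 66/65
take √, sign -1: I = -0.28425647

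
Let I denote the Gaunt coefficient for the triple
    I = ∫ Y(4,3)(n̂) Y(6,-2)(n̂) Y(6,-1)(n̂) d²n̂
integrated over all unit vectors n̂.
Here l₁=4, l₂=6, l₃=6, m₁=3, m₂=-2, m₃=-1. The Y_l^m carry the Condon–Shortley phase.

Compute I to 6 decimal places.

m-sum 0 ✓  L=16 even ✓  2≤6≤10 ✓
Π(2lᵢ+1) = 9×13×13 = 1521
triangle coeff Δ(4,6,6) = 1/15315300
Σ_t [0,4]: t=0:+1/829440 t=1:−1/25920 t=2:+1/9216 t=3:−1/25920 t=4:+1/829440 = 7/207360
(3j)²=28/2431 [(4 6 6; 0 0 0)], sign=+1
Σ_t [0,1]: t=0:+1/82944 t=1:−1/103680 = 1/414720
(3j)²=49/43758 [(4 6 6; 3 -2 -1)], sign=-1
⇒ 4πI² = 686/34969
I = (-1)√(686/34969/(4π)) = -0.03951077

-0.039511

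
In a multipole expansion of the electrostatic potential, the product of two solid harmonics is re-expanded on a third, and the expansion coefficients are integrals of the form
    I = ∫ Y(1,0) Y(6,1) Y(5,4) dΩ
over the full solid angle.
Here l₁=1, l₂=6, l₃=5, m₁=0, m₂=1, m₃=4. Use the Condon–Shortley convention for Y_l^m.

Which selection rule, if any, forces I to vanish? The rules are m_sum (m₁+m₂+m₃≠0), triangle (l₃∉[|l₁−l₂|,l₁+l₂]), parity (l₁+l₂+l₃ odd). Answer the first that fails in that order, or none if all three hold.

azimuthal sum: 0 + 1 + 4 = 5  ✗
5 ≤ 5 ≤ 7 (triangle on l)
L = 1 + 6 + 5 = 12 (even)

m_sum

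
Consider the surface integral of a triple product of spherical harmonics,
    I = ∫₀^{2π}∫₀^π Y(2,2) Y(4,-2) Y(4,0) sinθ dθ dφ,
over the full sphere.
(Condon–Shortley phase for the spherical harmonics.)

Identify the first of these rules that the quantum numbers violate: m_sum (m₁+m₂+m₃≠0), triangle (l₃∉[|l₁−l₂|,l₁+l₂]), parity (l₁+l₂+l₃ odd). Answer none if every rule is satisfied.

Σmᵢ = 0  ✓
l₃∈[|l₁−l₂|,l₁+l₂]=[2,6], have l₃=4  ✓
Σlᵢ = 10 ⇒ even  ✓

none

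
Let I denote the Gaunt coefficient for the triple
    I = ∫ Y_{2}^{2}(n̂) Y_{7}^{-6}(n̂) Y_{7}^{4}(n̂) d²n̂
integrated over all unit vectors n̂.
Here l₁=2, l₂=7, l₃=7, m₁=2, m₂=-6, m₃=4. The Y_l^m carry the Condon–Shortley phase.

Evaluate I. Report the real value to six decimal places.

-0.106948

Rules hold: Σm=0, L=16 even, 5≤7≤9.
N = 5·15·15 = 1125
Δ = 2!·2!·12!/17! = 1/185640
Racah Σ t=0..2: t=0:+1/2419200 t=1:−1/518400 t=2:+1/2419200 = -1/907200
⇒ 3j(2 7 7; 0 0 0)² = 56/3315, sgn +1
Racah Σ t=0..0: t=0:+1/159667200 = 1/159667200
⇒ 3j(2 7 7; 2 -6 4)² = 9/1190, sgn -1
4πI² = N·(3j₀)²·(3jₘ)² = 540/3757
I = -1·√(0.143732/4π) = -0.10694768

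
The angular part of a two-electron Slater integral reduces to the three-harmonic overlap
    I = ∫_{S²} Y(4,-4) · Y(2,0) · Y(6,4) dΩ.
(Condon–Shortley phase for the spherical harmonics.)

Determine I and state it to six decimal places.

0.106690

m-sum 0 ✓  L=12 even ✓  2≤6≤6 ✓
Π(2lᵢ+1) = 9×5×13 = 585
triangle coeff Δ(4,2,6) = 1/6435
Σ_t [0,0]: t=0:+1/2304 = 1/2304
(3j)²=5/143 [(4 2 6; 0 0 0)], sign=+1
Σ_t [0,0]: t=0:+1/161280 = 1/161280
(3j)²=1/143 [(4 2 6; -4 0 4)], sign=+1
⇒ 4πI² = 225/1573
I = (+1)√(225/1573/(4π)) = 0.10668957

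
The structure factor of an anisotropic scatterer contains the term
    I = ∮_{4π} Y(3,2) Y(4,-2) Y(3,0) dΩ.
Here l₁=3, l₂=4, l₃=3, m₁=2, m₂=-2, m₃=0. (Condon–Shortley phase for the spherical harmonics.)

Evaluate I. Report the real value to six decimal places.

Rules hold: Σm=0, L=10 even, 1≤3≤7.
N = 7·9·7 = 441
Δ = 4!·2!·4!/11! = 1/34650
Racah Σ t=1..3: t=1:−1/72 t=2:+1/16 t=3:−1/72 = 5/144
⇒ 3j(3 4 3; 0 0 0)² = 2/77, sgn -1
Racah Σ t=0..1: t=0:+1/96 t=1:−1/72 = -1/288
⇒ 3j(3 4 3; 2 -2 0)² = 1/462, sgn +1
4πI² = N·(3j₀)²·(3jₘ)² = 3/121
I = -1·√(0.0247934/4π) = -0.04441841

-0.044418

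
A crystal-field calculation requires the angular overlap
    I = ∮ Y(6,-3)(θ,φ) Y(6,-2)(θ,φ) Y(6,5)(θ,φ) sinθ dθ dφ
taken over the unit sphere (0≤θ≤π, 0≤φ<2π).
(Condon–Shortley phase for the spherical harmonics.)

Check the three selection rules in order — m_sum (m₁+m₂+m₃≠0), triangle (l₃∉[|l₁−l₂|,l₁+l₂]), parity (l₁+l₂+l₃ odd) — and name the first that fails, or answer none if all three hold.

m₁+m₂+m₃ = -3 − 2 + 5 = 0  ✓
triangle: |6−6|=0 ≤ l₃=6 ≤ 6+6=12  ✓
parity: l₁+l₂+l₃ = 18 is even  ✓

none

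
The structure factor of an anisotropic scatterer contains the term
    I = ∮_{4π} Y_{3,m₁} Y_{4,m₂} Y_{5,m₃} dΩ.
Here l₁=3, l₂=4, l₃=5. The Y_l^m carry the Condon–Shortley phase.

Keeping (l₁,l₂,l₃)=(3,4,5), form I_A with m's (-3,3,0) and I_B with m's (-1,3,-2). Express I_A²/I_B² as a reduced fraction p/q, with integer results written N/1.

Shared (l₁,l₂,l₃)=(3,4,5): N and (l;000)² cancel in I_A²/I_B².
A: Δ = 2!·4!·6!/13! = 1/180180; Racah Σ t=2..2: t=2:+1/5760 = 1/5760; ⇒ 3j(3 4 5; -3 3 0)² = 5/572, sgn -1
B: Δ = 2!·4!·6!/13! = 1/180180; Racah Σ t=1..2: t=1:−1/4320 t=2:+1/960 = 7/8640; ⇒ 3j(3 4 5; -1 3 -2)² = 343/12870, sgn -1
I_A²/I_B² = (5/572)/(343/12870) = 225/686

225/686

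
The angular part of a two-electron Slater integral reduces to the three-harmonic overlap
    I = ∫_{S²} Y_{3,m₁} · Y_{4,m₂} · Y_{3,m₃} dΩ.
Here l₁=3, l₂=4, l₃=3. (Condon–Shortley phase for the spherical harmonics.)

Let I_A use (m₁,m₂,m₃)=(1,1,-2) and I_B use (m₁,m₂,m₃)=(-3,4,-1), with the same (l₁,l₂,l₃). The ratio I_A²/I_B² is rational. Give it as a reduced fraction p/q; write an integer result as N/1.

16/21

Same 3,4,3: normalisation and zero-m 3j drop out of the ratio.
A: Δ: 4! 2! 4! / 11! → 1/34650; sum: t=1:−1/144 t=2:+1/48 = 1/72; 3j²(3 4 3; 1 1 -2) = Δ·Π!·Σ² = 16/693  (sign -1)
B: Δ: 4! 2! 4! / 11! → 1/34650; sum: t=4:+1/1152 = 1/1152; 3j²(3 4 3; -3 4 -1) = Δ·Π!·Σ² = 1/33  (sign +1)
I_A²/I_B² = (16/693)/(1/33) = 16/21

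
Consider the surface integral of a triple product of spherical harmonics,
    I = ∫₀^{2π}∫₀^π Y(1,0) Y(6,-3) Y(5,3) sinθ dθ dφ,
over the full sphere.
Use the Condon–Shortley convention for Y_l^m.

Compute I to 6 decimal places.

Checks pass: Σm=0; 12 even; l₃=5∈[5,7].
(2·1+1)(2·6+1)(2·5+1) = 429
Δ: 2! 0! 10! / 13! → 1/858
sum: t=1:−1/14400 = -1/14400
3j²(1 6 5; 0 0 0) = Δ·Π!·Σ² = 6/143  (sign +1)
sum: t=1:−1/80640 = -1/80640
3j²(1 6 5; 0 -3 3) = Δ·Π!·Σ² = 9/286  (sign -1)
combine: 4πI² = 429·6/143·9/286 = 81/143
take √, sign -1: I = -0.21230956

-0.212310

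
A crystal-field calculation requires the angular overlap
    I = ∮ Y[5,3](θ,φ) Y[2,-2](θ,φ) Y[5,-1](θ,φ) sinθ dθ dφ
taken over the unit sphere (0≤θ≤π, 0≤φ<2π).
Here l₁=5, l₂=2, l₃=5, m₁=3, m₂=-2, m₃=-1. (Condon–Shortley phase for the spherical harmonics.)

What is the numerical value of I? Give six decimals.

0.171169

Checks pass: Σm=0; 12 even; l₃=5∈[3,7].
(2·5+1)(2·2+1)(2·5+1) = 605
Δ: 2! 8! 2! / 13! → 1/38610
sum: t=0:+1/2880 t=1:−1/576 t=2:+1/2880 = -1/960
3j²(5 2 5; 0 0 0) = Δ·Π!·Σ² = 10/429  (sign +1)
sum: t=0:+1/5760 = 1/5760
3j²(5 2 5; 3 -2 -1) = Δ·Π!·Σ² = 56/2145  (sign +1)
combine: 4πI² = 605·10/429·56/2145 = 560/1521
take √, sign +1: I = 0.17116875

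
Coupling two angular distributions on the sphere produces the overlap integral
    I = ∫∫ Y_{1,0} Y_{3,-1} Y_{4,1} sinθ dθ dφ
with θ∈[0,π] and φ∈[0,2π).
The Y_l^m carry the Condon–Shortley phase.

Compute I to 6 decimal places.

m-sum 0 ✓  L=8 even ✓  2≤4≤4 ✓
Π(2lᵢ+1) = 3×7×9 = 189
triangle coeff Δ(1,3,4) = 1/252
Σ_t [0,0]: t=0:+1/36 = 1/36
(3j)²=4/63 [(1 3 4; 0 0 0)], sign=+1
Σ_t [0,0]: t=0:+1/48 = 1/48
(3j)²=5/84 [(1 3 4; 0 -1 1)], sign=-1
⇒ 4πI² = 5/7
I = (-1)√(5/7/(4π)) = -0.23841361

-0.238414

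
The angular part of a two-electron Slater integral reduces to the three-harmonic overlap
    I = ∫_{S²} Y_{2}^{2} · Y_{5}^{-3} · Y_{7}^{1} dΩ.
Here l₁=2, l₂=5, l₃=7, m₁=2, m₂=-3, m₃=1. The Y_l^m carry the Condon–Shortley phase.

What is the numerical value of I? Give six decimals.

-0.043890

Checks pass: Σm=0; 14 even; l₃=7∈[3,7].
(2·2+1)(2·5+1)(2·7+1) = 825
Δ: 0! 4! 10! / 15! → 1/15015
sum: t=0:+1/57600 = 1/57600
3j²(2 5 7; 0 0 0) = Δ·Π!·Σ² = 21/715  (sign -1)
sum: t=0:+1/1935360 = 1/1935360
3j²(2 5 7; 2 -3 1) = Δ·Π!·Σ² = 1/1001  (sign +1)
combine: 4πI² = 825·21/715·1/1001 = 45/1859
take √, sign -1: I = -0.04388960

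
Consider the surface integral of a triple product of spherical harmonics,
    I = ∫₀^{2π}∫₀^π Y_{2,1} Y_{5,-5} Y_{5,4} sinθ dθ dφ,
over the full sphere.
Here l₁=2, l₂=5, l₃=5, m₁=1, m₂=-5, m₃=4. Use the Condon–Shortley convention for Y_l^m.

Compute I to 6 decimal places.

Rules hold: Σm=0, L=12 even, 3≤5≤7.
N = 5·11·11 = 605
Δ = 2!·2!·8!/13! = 1/38610
Racah Σ t=0..2: t=0:+1/2880 t=1:−1/576 t=2:+1/2880 = -1/960
⇒ 3j(2 5 5; 0 0 0)² = 10/429, sgn +1
Racah Σ t=0..0: t=0:+1/80640 = 1/80640
⇒ 3j(2 5 5; 1 -5 4)² = 9/286, sgn -1
4πI² = N·(3j₀)²·(3jₘ)² = 75/169
I = -1·√(0.443787/4π) = -0.18792404

-0.187924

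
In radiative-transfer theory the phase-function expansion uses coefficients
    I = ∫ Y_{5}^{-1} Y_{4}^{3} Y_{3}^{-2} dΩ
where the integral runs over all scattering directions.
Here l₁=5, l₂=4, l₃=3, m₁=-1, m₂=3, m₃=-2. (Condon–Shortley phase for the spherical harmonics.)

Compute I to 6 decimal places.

0.160929

m-sum 0 ✓  L=12 even ✓  1≤3≤9 ✓
Π(2lᵢ+1) = 11×9×7 = 693
triangle coeff Δ(5,4,3) = 1/180180
Σ_t [2,4]: t=2:+1/576 t=3:−1/144 t=4:+1/576 = -1/288
(3j)²=20/1001 [(5 4 3; 0 0 0)], sign=+1
Σ_t [5,6]: t=5:−1/1440 t=6:+1/17280 = -11/17280
(3j)²=11/468 [(5 4 3; -1 3 -2)], sign=+1
⇒ 4πI² = 55/169
I = (+1)√(55/169/(4π)) = 0.16092854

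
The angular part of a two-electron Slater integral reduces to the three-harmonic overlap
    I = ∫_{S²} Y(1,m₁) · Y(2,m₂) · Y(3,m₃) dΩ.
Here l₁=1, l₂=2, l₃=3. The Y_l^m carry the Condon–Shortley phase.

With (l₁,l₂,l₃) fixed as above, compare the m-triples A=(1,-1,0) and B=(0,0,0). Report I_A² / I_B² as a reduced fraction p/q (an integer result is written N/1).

1/3

l's match ⇒ only the (l;m) 3-j factors differ between A and B.
A: triangle coeff Δ(1,2,3) = 1/105; Σ_t [0,0]: t=0:+1/12 = 1/12; (3j)²=1/35 [(1 2 3; 1 -1 0)], sign=-1
B: triangle coeff Δ(1,2,3) = 1/105; Σ_t [0,0]: t=0:+1/4 = 1/4; (3j)²=3/35 [(1 2 3; 0 0 0)], sign=-1
I_A²/I_B² = (1/35)/(3/35) = 1/3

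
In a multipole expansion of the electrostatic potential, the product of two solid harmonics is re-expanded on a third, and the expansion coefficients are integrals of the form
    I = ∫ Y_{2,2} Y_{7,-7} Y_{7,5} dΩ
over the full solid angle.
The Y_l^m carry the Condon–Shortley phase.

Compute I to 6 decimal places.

m-sum 0 ✓  L=16 even ✓  5≤7≤9 ✓
Π(2lᵢ+1) = 5×15×15 = 1125
triangle coeff Δ(2,7,7) = 1/185640
Σ_t [0,2]: t=0:+1/2419200 t=1:−1/518400 t=2:+1/2419200 = -1/907200
(3j)²=56/3315 [(2 7 7; 0 0 0)], sign=+1
Σ_t [0,0]: t=0:+1/1916006400 = 1/1916006400
(3j)²=1/340 [(2 7 7; 2 -7 5)], sign=+1
⇒ 4πI² = 210/3757
I = (+1)√(210/3757/(4π)) = 0.06669359

0.066694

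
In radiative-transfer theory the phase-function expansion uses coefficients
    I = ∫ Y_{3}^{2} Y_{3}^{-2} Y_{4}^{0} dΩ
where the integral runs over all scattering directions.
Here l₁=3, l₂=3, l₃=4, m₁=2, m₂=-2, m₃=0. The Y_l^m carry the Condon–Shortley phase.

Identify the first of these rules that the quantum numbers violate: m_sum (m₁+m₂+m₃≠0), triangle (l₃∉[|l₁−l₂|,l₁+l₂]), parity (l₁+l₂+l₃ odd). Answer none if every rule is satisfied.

azimuthal sum: 2 − 2 + 0 = 0  ✓
0 ≤ 4 ≤ 6 (triangle on l)  ✓
L = 3 + 3 + 4 = 10 (even)  ✓

none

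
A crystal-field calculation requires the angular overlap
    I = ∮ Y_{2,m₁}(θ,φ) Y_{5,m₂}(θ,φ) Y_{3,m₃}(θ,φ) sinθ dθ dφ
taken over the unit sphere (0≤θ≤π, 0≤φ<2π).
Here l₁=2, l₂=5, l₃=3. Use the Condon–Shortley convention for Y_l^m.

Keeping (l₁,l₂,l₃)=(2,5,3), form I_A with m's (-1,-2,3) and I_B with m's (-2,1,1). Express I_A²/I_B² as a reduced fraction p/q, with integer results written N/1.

7/15

Same 2,5,3: normalisation and zero-m 3j drop out of the ratio.
A: Δ: 4! 0! 6! / 11! → 1/2310; sum: t=3:−1/4320 = -1/4320; 3j²(2 5 3; -1 -2 3) = Δ·Π!·Σ² = 1/330  (sign -1)
B: Δ: 4! 0! 6! / 11! → 1/2310; sum: t=4:+1/1152 = 1/1152; 3j²(2 5 3; -2 1 1) = Δ·Π!·Σ² = 1/154  (sign +1)
I_A²/I_B² = (1/330)/(1/154) = 7/15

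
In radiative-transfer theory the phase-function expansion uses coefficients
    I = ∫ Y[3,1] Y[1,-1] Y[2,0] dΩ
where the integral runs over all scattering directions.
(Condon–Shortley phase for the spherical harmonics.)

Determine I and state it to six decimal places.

Rules hold: Σm=0, L=6 even, 2≤2≤4.
N = 7·3·5 = 105
Δ = 2!·4!·0!/7! = 1/105
Racah Σ t=1..1: t=1:−1/4 = -1/4
⇒ 3j(3 1 2; 0 0 0)² = 3/35, sgn -1
Racah Σ t=0..0: t=0:+1/8 = 1/8
⇒ 3j(3 1 2; 1 -1 0)² = 2/35, sgn +1
4πI² = N·(3j₀)²·(3jₘ)² = 18/35
I = -1·√(0.514286/4π) = -0.20230066

-0.202301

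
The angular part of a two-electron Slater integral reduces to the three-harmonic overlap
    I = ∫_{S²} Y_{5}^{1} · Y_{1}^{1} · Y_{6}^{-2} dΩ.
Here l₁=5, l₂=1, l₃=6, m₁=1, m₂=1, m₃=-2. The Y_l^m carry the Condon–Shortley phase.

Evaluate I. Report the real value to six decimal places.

Checks pass: Σm=0; 12 even; l₃=6∈[4,6].
(2·5+1)(2·1+1)(2·6+1) = 429
Δ: 0! 10! 2! / 13! → 1/858
sum: t=0:+1/14400 = 1/14400
3j²(5 1 6; 0 0 0) = Δ·Π!·Σ² = 6/143  (sign +1)
sum: t=0:+1/34560 = 1/34560
3j²(5 1 6; 1 1 -2) = Δ·Π!·Σ² = 14/429  (sign +1)
combine: 4πI² = 429·6/143·14/429 = 84/143
take √, sign +1: I = 0.21620548

0.216205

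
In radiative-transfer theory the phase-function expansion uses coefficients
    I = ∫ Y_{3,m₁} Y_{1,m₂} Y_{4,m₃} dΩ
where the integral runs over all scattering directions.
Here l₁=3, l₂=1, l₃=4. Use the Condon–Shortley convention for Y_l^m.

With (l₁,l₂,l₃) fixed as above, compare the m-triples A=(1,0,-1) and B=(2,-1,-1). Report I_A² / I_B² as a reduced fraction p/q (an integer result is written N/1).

5/1

l's match ⇒ only the (l;m) 3-j factors differ between A and B.
A: triangle coeff Δ(3,1,4) = 1/252; Σ_t [0,0]: t=0:+1/48 = 1/48; (3j)²=5/84 [(3 1 4; 1 0 -1)], sign=-1
B: triangle coeff Δ(3,1,4) = 1/252; Σ_t [0,0]: t=0:+1/240 = 1/240; (3j)²=1/84 [(3 1 4; 2 -1 -1)], sign=-1
I_A²/I_B² = (5/84)/(1/84) = 5/1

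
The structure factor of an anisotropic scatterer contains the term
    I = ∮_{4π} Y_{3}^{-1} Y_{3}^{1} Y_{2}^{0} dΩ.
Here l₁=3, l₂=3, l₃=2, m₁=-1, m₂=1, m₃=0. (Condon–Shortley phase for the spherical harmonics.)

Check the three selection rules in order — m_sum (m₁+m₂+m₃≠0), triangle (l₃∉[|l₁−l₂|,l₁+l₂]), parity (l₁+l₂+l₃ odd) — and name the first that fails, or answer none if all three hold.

none

azimuthal sum: -1 + 1 + 0 = 0  ✓
0 ≤ 2 ≤ 6 (triangle on l)  ✓
L = 3 + 3 + 2 = 8 (even)  ✓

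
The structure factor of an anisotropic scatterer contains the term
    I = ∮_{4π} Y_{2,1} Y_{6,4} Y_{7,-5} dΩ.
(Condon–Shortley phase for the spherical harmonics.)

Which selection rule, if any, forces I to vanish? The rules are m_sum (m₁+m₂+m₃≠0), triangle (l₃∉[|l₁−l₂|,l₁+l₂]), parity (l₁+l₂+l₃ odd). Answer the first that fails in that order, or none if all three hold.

azimuthal sum: 1 + 4 − 5 = 0  ✓
4 ≤ 7 ≤ 8 (triangle on l)  ✓
L = 2 + 6 + 7 = 15 (odd)  ✗

parity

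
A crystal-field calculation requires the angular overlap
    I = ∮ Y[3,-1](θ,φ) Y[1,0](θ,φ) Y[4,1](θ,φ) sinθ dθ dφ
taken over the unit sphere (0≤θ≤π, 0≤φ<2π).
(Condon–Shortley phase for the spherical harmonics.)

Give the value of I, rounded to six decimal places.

-0.238414

Rules hold: Σm=0, L=8 even, 2≤4≤4.
N = 7·3·9 = 189
Δ = 0!·6!·2!/9! = 1/252
Racah Σ t=0..0: t=0:+1/36 = 1/36
⇒ 3j(3 1 4; 0 0 0)² = 4/63, sgn +1
Racah Σ t=0..0: t=0:+1/48 = 1/48
⇒ 3j(3 1 4; -1 0 1)² = 5/84, sgn -1
4πI² = N·(3j₀)²·(3jₘ)² = 5/7
I = -1·√(0.714286/4π) = -0.23841361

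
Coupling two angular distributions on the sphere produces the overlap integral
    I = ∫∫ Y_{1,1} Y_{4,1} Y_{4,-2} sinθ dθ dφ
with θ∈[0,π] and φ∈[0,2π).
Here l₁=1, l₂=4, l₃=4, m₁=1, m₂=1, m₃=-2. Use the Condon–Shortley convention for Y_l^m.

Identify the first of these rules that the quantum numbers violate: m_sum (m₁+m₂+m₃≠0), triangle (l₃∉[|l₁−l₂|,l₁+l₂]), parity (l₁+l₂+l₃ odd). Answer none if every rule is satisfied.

parity

m₁+m₂+m₃ = 1 + 1 − 2 = 0  ✓
triangle: |1−4|=3 ≤ l₃=4 ≤ 1+4=5  ✓
parity: l₁+l₂+l₃ = 9 is odd  ✗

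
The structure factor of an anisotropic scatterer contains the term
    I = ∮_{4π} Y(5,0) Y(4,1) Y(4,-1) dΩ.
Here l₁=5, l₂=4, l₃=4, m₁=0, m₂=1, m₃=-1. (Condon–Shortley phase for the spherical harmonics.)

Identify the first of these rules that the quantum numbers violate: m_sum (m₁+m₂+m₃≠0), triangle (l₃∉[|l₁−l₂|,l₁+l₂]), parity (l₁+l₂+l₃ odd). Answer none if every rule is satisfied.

parity

azimuthal sum: 0 + 1 − 1 = 0  ✓
1 ≤ 4 ≤ 9 (triangle on l)  ✓
L = 5 + 4 + 4 = 13 (odd)  ✗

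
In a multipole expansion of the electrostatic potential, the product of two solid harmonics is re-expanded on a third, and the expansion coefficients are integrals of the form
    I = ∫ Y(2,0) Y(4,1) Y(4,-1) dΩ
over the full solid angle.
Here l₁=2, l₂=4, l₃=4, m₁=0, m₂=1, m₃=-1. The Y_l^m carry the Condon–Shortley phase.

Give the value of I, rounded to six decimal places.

Rules hold: Σm=0, L=10 even, 2≤4≤6.
N = 5·9·9 = 405
Δ = 2!·2!·6!/11! = 1/13860
Racah Σ t=0..2: t=0:+1/192 t=1:−1/36 t=2:+1/192 = -5/288
⇒ 3j(2 4 4; 0 0 0)² = 20/693, sgn -1
Racah Σ t=0..2: t=0:+1/480 t=1:−1/48 t=2:+1/144 = -17/1440
⇒ 3j(2 4 4; 0 1 -1)² = 289/13860, sgn +1
4πI² = N·(3j₀)²·(3jₘ)² = 1445/5929
I = -1·√(0.243717/4π) = -0.13926381

-0.139264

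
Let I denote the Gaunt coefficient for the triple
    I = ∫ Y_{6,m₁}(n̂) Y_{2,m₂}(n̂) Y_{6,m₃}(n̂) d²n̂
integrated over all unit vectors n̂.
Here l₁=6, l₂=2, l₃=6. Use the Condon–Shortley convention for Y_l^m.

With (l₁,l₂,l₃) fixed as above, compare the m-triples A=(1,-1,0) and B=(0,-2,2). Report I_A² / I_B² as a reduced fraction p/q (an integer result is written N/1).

l's match ⇒ only the (l;m) 3-j factors differ between A and B.
A: triangle coeff Δ(6,2,6) = 1/90090; Σ_t [0,1]: t=0:+1/28800 t=1:−1/34560 = 1/172800; (3j)²=1/1430 [(6 2 6; 1 -1 0)], sign=+1
B: triangle coeff Δ(6,2,6) = 1/90090; Σ_t [0,0]: t=0:+1/69120 = 1/69120; (3j)²=4/143 [(6 2 6; 0 -2 2)], sign=+1
I_A²/I_B² = (1/1430)/(4/143) = 1/40

1/40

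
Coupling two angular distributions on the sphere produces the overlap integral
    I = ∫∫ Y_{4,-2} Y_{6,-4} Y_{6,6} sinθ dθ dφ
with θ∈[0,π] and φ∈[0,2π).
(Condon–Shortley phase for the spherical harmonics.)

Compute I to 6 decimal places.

0.174397

Checks pass: Σm=0; 16 even; l₃=6∈[2,10].
(2·4+1)(2·6+1)(2·6+1) = 1521
Δ: 4! 4! 8! / 17! → 1/15315300
sum: t=0:+1/829440 t=1:−1/25920 t=2:+1/9216 t=3:−1/25920 t=4:+1/829440 = 7/207360
3j²(4 6 6; 0 0 0) = Δ·Π!·Σ² = 28/2431  (sign +1)
sum: t=2:+1/3870720 = 1/3870720
3j²(4 6 6; -2 -4 6) = Δ·Π!·Σ² = 135/6188  (sign +1)
combine: 4πI² = 1521·28/2431·135/6188 = 1215/3179
take √, sign +1: I = 0.17439657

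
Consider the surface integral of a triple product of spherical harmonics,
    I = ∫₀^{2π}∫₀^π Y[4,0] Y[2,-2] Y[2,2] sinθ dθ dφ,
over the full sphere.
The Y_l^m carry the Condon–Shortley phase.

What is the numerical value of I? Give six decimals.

Checks pass: Σm=0; 8 even; l₃=2∈[2,6].
(2·4+1)(2·2+1)(2·2+1) = 225
Δ: 4! 4! 0! / 9! → 1/630
sum: t=2:+1/16 = 1/16
3j²(4 2 2; 0 0 0) = Δ·Π!·Σ² = 2/35  (sign +1)
sum: t=0:+1/576 = 1/576
3j²(4 2 2; 0 -2 2) = Δ·Π!·Σ² = 1/630  (sign +1)
combine: 4πI² = 225·2/35·1/630 = 1/49
take √, sign +1: I = 0.04029926

0.040299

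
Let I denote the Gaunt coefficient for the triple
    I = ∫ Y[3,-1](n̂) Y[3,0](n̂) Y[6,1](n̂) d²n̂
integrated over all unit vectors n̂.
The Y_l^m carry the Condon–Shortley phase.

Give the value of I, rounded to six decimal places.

Checks pass: Σm=0; 12 even; l₃=6∈[0,6].
(2·3+1)(2·3+1)(2·6+1) = 637
Δ: 0! 6! 6! / 13! → 1/12012
sum: t=0:+1/1296 = 1/1296
3j²(3 3 6; 0 0 0) = Δ·Π!·Σ² = 100/3003  (sign +1)
sum: t=0:+1/1728 = 1/1728
3j²(3 3 6; -1 0 1) = Δ·Π!·Σ² = 25/858  (sign -1)
combine: 4πI² = 637·100/3003·25/858 = 8750/14157
take √, sign -1: I = -0.22177545

-0.221775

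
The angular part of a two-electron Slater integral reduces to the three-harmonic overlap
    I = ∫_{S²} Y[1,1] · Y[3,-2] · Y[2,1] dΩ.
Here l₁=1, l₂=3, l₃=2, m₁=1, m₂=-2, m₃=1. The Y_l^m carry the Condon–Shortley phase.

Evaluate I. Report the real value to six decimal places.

m-sum 0 ✓  L=6 even ✓  2≤2≤4 ✓
Π(2lᵢ+1) = 3×7×5 = 105
triangle coeff Δ(1,3,2) = 1/105
Σ_t [1,1]: t=1:−1/4 = -1/4
(3j)²=3/35 [(1 3 2; 0 0 0)], sign=-1
Σ_t [0,0]: t=0:+1/12 = 1/12
(3j)²=2/21 [(1 3 2; 1 -2 1)], sign=-1
⇒ 4πI² = 6/7
I = (+1)√(6/7/(4π)) = 0.26116903

0.261169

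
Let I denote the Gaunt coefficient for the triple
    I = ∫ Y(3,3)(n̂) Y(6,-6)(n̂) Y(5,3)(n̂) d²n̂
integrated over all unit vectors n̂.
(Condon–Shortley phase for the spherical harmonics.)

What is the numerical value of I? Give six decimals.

-0.119512

Rules hold: Σm=0, L=14 even, 3≤5≤9.
N = 7·13·11 = 1001
Δ = 4!·2!·8!/15! = 1/675675
Racah Σ t=1..3: t=1:−1/8640 t=2:+1/2304 t=3:−1/8640 = 7/34560
⇒ 3j(3 6 5; 0 0 0)² = 7/429, sgn -1
Racah Σ t=0..0: t=0:+1/1935360 = 1/1935360
⇒ 3j(3 6 5; 3 -6 3)² = 1/91, sgn +1
4πI² = N·(3j₀)²·(3jₘ)² = 7/39
I = -1·√(0.179487/4π) = -0.11951207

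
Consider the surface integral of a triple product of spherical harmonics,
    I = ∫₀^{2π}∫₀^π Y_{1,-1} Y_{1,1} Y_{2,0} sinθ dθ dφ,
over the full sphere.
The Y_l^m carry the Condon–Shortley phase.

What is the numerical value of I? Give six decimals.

0.126157

m-sum 0 ✓  L=4 even ✓  0≤2≤2 ✓
Π(2lᵢ+1) = 3×3×5 = 45
triangle coeff Δ(1,1,2) = 1/30
Σ_t [0,0]: t=0:+1/1 = 1/1
(3j)²=2/15 [(1 1 2; 0 0 0)], sign=+1
Σ_t [0,0]: t=0:+1/4 = 1/4
(3j)²=1/30 [(1 1 2; -1 1 0)], sign=+1
⇒ 4πI² = 1/5
I = (+1)√(1/5/(4π)) = 0.12615663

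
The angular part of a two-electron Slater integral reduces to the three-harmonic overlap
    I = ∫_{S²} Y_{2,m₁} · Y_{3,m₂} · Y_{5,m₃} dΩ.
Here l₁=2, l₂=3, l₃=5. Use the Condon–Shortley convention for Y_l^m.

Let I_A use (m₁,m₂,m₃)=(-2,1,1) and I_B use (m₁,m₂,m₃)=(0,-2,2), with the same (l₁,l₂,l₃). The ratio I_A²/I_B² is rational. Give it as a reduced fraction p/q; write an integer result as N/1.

5/21

l's match ⇒ only the (l;m) 3-j factors differ between A and B.
A: triangle coeff Δ(2,3,5) = 1/2310; Σ_t [0,0]: t=0:+1/1152 = 1/1152; (3j)²=1/154 [(2 3 5; -2 1 1)], sign=+1
B: triangle coeff Δ(2,3,5) = 1/2310; Σ_t [0,0]: t=0:+1/480 = 1/480; (3j)²=3/110 [(2 3 5; 0 -2 2)], sign=-1
I_A²/I_B² = (1/154)/(3/110) = 5/21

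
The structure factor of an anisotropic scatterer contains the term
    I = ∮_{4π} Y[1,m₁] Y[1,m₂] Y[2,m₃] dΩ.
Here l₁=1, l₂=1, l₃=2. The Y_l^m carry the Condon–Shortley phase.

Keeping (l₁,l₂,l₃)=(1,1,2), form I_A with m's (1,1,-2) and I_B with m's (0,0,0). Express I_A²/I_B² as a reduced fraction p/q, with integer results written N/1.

l's match ⇒ only the (l;m) 3-j factors differ between A and B.
A: triangle coeff Δ(1,1,2) = 1/30; Σ_t [0,0]: t=0:+1/4 = 1/4; (3j)²=1/5 [(1 1 2; 1 1 -2)], sign=+1
B: triangle coeff Δ(1,1,2) = 1/30; Σ_t [0,0]: t=0:+1/1 = 1/1; (3j)²=2/15 [(1 1 2; 0 0 0)], sign=+1
I_A²/I_B² = (1/5)/(2/15) = 3/2

3/2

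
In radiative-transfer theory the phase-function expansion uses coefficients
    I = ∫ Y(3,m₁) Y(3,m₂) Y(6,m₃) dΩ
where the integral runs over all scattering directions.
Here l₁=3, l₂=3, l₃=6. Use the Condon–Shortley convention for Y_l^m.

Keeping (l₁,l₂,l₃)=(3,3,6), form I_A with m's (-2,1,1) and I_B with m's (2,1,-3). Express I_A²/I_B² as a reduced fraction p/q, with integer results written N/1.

l's match ⇒ only the (l;m) 3-j factors differ between A and B.
A: triangle coeff Δ(3,3,6) = 1/12012; Σ_t [0,0]: t=0:+1/5760 = 1/5760; (3j)²=5/572 [(3 3 6; -2 1 1)], sign=-1
B: triangle coeff Δ(3,3,6) = 1/12012; Σ_t [0,0]: t=0:+1/5760 = 1/5760; (3j)²=9/286 [(3 3 6; 2 1 -3)], sign=-1
I_A²/I_B² = (5/572)/(9/286) = 5/18

5/18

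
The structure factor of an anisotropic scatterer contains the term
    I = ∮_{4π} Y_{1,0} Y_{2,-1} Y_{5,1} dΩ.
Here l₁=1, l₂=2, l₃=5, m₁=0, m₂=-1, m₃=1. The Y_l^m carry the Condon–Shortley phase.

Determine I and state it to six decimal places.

triangle: need 1≤l₃≤3, have 5; I=0

0.000000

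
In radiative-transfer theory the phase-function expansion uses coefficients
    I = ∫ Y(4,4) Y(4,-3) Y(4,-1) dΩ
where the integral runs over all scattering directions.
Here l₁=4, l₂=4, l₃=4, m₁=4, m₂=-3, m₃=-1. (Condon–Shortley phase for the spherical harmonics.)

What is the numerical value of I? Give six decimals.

-0.168431

Checks pass: Σm=0; 12 even; l₃=4∈[0,8].
(2·4+1)(2·4+1)(2·4+1) = 729
Δ: 4! 4! 4! / 13! → 1/450450
sum: t=0:+1/13824 t=1:−1/216 t=2:+1/64 t=3:−1/216 t=4:+1/13824 = 5/768
3j²(4 4 4; 0 0 0) = Δ·Π!·Σ² = 18/1001  (sign +1)
sum: t=0:+1/3456 = 1/3456
3j²(4 4 4; 4 -3 -1) = Δ·Π!·Σ² = 35/1287  (sign -1)
combine: 4πI² = 729·18/1001·35/1287 = 7290/20449
take √, sign -1: I = -0.16843130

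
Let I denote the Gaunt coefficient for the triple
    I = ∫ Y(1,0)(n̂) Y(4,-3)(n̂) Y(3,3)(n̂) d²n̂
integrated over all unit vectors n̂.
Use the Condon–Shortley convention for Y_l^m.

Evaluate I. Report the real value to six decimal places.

Checks pass: Σm=0; 8 even; l₃=3∈[3,5].
(2·1+1)(2·4+1)(2·3+1) = 189
Δ: 2! 0! 6! / 9! → 1/252
sum: t=1:−1/36 = -1/36
3j²(1 4 3; 0 0 0) = Δ·Π!·Σ² = 4/63  (sign +1)
sum: t=1:−1/720 = -1/720
3j²(1 4 3; 0 -3 3) = Δ·Π!·Σ² = 1/36  (sign -1)
combine: 4πI² = 189·4/63·1/36 = 1/3
take √, sign -1: I = -0.16286750

-0.162868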